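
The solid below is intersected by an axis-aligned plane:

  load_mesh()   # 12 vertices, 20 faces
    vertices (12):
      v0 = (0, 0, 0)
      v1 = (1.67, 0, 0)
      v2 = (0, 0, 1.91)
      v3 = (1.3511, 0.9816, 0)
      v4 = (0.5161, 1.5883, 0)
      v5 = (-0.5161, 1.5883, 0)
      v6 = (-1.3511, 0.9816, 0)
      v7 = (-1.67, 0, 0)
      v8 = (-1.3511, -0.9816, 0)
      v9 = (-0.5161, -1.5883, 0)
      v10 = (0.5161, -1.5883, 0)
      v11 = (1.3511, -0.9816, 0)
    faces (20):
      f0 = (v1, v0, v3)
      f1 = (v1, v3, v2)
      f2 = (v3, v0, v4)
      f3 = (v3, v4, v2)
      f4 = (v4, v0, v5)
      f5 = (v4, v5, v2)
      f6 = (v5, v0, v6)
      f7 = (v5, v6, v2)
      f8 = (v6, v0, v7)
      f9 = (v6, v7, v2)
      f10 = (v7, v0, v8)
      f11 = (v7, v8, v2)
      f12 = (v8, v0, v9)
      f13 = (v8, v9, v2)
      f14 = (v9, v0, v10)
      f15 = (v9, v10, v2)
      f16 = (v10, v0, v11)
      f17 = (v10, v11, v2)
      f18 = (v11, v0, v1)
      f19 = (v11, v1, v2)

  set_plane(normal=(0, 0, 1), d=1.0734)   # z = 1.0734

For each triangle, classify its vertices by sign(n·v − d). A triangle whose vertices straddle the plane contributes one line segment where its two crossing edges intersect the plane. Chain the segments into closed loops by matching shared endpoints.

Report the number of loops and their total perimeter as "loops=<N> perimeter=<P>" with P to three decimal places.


Straddling triangles (10 of 20):
  (v1,v3,v2) [--+] → (0.591796, 0.429951, 1.0734)–(0.731477, 0, 1.0734)  len=0.4521
  (v3,v4,v2) [--+] → (0.226057, 0.695692, 1.0734)–(0.591796, 0.429951, 1.0734)  len=0.4521
  (v4,v5,v2) [--+] → (-0.226057, 0.695692, 1.0734)–(0.226057, 0.695692, 1.0734)  len=0.4521
  (v5,v6,v2) [--+] → (-0.591796, 0.429951, 1.0734)–(-0.226057, 0.695692, 1.0734)  len=0.4521
  (v6,v7,v2) [--+] → (-0.731477, 0, 1.0734)–(-0.591796, 0.429951, 1.0734)  len=0.4521
  (v7,v8,v2) [--+] → (-0.591796, -0.429951, 1.0734)–(-0.731477, 0, 1.0734)  len=0.4521
  (v8,v9,v2) [--+] → (-0.226057, -0.695692, 1.0734)–(-0.591796, -0.429951, 1.0734)  len=0.4521
  (v9,v10,v2) [--+] → (0.226057, -0.695692, 1.0734)–(-0.226057, -0.695692, 1.0734)  len=0.4521
  (v10,v11,v2) [--+] → (0.591796, -0.429951, 1.0734)–(0.226057, -0.695692, 1.0734)  len=0.4521
  (v11,v1,v2) [--+] → (0.731477, 0, 1.0734)–(0.591796, -0.429951, 1.0734)  len=0.4521

Chained into 1 loop(s):
  loop 1: 10 segments, perimeter = 4.5209
Total perimeter = 4.521

loops=1 perimeter=4.521


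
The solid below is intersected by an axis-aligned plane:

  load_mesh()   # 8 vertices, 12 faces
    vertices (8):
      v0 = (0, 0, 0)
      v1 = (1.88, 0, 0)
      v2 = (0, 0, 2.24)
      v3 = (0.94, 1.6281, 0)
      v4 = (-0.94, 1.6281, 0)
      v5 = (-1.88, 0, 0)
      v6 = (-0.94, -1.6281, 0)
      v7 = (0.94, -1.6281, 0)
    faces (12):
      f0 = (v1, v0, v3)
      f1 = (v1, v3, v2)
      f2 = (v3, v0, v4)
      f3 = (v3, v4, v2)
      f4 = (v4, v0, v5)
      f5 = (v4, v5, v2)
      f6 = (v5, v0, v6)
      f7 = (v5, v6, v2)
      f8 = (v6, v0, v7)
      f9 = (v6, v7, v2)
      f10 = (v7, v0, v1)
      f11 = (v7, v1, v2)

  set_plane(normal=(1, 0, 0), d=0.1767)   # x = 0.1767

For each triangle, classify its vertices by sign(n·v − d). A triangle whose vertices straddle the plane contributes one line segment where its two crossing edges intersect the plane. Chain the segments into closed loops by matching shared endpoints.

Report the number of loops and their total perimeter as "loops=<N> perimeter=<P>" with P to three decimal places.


loops=1 perimeter=8.496

Straddling triangles (8 of 12):
  (v1,v0,v3) [+-+] → (0.1767, 0, 0)–(0.1767, 0.306048, 0)  len=0.3060
  (v1,v3,v2) [++-] → (0.1767, 0.306048, 1.81893)–(0.1767, 0, 2.02946)  len=0.3715
  (v3,v0,v4) [+--] → (0.1767, 0.306048, 0)–(0.1767, 1.6281, 0)  len=1.3221
  (v3,v4,v2) [+--] → (0.1767, 1.6281, 0)–(0.1767, 0.306048, 1.81893)  len=2.2486
  (v6,v0,v7) [--+] → (0.1767, -0.306048, 0)–(0.1767, -1.6281, 0)  len=1.3221
  (v6,v7,v2) [-+-] → (0.1767, -1.6281, 0)–(0.1767, -0.306048, 1.81893)  len=2.2486
  (v7,v0,v1) [+-+] → (0.1767, -0.306048, 0)–(0.1767, 0, 0)  len=0.3060
  (v7,v1,v2) [++-] → (0.1767, 0, 2.02946)–(0.1767, -0.306048, 1.81893)  len=0.3715

Chained into 1 loop(s):
  loop 1: 8 segments, perimeter = 8.4964
Total perimeter = 8.496


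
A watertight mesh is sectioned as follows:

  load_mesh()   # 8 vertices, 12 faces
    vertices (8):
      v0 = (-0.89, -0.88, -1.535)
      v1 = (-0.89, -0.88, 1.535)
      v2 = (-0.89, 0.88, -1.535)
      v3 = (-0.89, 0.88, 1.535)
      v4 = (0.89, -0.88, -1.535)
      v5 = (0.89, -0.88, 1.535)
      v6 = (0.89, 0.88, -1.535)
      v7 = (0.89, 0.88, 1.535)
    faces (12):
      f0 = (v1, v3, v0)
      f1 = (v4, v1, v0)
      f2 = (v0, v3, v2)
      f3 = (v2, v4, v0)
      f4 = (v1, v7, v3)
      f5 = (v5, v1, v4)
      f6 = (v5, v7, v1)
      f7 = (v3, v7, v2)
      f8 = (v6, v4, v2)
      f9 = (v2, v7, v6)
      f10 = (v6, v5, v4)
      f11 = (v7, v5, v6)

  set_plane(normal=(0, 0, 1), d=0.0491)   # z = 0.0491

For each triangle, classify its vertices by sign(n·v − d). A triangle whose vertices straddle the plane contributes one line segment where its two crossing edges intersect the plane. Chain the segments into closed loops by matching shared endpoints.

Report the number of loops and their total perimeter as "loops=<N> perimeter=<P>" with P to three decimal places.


Straddling triangles (8 of 12):
  (v1,v3,v0) [++-] → (-0.89, 0.0281485, 0.0491)–(-0.89, -0.88, 0.0491)  len=0.9081
  (v4,v1,v0) [-+-] → (-0.0284684, -0.88, 0.0491)–(-0.89, -0.88, 0.0491)  len=0.8615
  (v0,v3,v2) [-+-] → (-0.89, 0.0281485, 0.0491)–(-0.89, 0.88, 0.0491)  len=0.8519
  (v5,v1,v4) [++-] → (-0.0284684, -0.88, 0.0491)–(0.89, -0.88, 0.0491)  len=0.9185
  (v3,v7,v2) [++-] → (0.0284684, 0.88, 0.0491)–(-0.89, 0.88, 0.0491)  len=0.9185
  (v2,v7,v6) [-+-] → (0.0284684, 0.88, 0.0491)–(0.89, 0.88, 0.0491)  len=0.8615
  (v6,v5,v4) [-+-] → (0.89, -0.0281485, 0.0491)–(0.89, -0.88, 0.0491)  len=0.8519
  (v7,v5,v6) [++-] → (0.89, -0.0281485, 0.0491)–(0.89, 0.88, 0.0491)  len=0.9081

Chained into 1 loop(s):
  loop 1: 8 segments, perimeter = 7.0800
Total perimeter = 7.080

loops=1 perimeter=7.080


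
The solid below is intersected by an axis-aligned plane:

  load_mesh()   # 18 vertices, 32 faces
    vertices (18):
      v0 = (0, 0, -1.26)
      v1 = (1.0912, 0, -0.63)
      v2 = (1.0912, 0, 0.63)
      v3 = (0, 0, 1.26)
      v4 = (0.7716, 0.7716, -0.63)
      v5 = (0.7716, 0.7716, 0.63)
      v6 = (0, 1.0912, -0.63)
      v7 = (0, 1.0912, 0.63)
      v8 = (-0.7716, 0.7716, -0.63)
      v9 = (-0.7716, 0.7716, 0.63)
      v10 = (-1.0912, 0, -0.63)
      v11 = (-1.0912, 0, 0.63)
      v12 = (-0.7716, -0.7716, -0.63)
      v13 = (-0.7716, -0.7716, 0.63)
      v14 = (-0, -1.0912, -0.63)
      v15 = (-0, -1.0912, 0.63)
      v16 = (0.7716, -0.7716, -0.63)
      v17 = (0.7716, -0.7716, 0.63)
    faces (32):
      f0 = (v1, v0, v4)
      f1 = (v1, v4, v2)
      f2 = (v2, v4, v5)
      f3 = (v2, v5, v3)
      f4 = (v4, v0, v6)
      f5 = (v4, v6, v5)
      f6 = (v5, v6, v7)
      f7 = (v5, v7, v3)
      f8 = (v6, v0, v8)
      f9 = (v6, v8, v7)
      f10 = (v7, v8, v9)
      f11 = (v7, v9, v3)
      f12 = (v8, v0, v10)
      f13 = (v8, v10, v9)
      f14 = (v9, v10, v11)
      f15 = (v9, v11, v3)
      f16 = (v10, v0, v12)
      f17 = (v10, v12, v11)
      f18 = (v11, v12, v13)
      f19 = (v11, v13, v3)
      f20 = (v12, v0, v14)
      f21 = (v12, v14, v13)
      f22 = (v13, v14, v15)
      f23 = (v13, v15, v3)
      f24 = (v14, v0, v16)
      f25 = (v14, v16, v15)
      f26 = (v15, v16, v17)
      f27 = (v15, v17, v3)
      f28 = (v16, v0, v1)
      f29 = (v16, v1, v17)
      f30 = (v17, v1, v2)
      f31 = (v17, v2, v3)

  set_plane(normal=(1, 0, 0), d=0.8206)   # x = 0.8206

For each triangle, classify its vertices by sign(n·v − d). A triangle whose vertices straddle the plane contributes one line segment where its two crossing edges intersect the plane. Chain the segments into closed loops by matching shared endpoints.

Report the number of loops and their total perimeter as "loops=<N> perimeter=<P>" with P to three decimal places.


loops=1 perimeter=5.207

Straddling triangles (8 of 32):
  (v1,v0,v4) [+--] → (0.8206, 0, -0.78623)–(0.8206, 0.653301, -0.63)  len=0.6717
  (v1,v4,v2) [+-+] → (0.8206, 0.653301, -0.63)–(0.8206, 0.653301, -0.436821)  len=0.1932
  (v2,v4,v5) [+--] → (0.8206, 0.653301, -0.436821)–(0.8206, 0.653301, 0.63)  len=1.0668
  (v2,v5,v3) [+--] → (0.8206, 0.653301, 0.63)–(0.8206, 0, 0.78623)  len=0.6717
  (v16,v0,v1) [--+] → (0.8206, 0, -0.78623)–(0.8206, -0.653301, -0.63)  len=0.6717
  (v16,v1,v17) [-+-] → (0.8206, -0.653301, -0.63)–(0.8206, -0.653301, 0.436821)  len=1.0668
  (v17,v1,v2) [-++] → (0.8206, -0.653301, 0.436821)–(0.8206, -0.653301, 0.63)  len=0.1932
  (v17,v2,v3) [-+-] → (0.8206, -0.653301, 0.63)–(0.8206, 0, 0.78623)  len=0.6717

Chained into 1 loop(s):
  loop 1: 8 segments, perimeter = 5.2069
Total perimeter = 5.207


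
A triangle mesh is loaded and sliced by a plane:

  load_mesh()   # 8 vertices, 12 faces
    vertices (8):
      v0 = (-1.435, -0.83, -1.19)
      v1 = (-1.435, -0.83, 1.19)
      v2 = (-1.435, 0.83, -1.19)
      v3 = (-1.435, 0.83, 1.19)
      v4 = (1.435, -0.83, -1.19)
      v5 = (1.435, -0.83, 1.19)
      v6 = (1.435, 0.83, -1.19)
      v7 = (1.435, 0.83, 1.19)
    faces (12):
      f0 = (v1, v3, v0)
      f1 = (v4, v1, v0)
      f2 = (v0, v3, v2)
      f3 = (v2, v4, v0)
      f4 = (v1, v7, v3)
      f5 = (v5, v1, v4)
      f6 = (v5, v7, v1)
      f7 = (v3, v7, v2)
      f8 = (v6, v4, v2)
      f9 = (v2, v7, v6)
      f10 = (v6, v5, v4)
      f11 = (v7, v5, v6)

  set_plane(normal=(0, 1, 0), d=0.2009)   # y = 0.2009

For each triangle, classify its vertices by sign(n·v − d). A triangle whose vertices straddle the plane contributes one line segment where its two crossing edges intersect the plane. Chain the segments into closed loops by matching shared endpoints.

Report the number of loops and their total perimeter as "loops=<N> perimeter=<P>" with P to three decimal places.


loops=1 perimeter=10.500

Straddling triangles (8 of 12):
  (v1,v3,v0) [-+-] → (-1.435, 0.2009, 1.19)–(-1.435, 0.2009, 0.288037)  len=0.9020
  (v0,v3,v2) [-++] → (-1.435, 0.2009, 0.288037)–(-1.435, 0.2009, -1.19)  len=1.4780
  (v2,v4,v0) [+--] → (-0.347339, 0.2009, -1.19)–(-1.435, 0.2009, -1.19)  len=1.0877
  (v1,v7,v3) [-++] → (0.347339, 0.2009, 1.19)–(-1.435, 0.2009, 1.19)  len=1.7823
  (v5,v7,v1) [-+-] → (1.435, 0.2009, 1.19)–(0.347339, 0.2009, 1.19)  len=1.0877
  (v6,v4,v2) [+-+] → (1.435, 0.2009, -1.19)–(-0.347339, 0.2009, -1.19)  len=1.7823
  (v6,v5,v4) [+--] → (1.435, 0.2009, -0.288037)–(1.435, 0.2009, -1.19)  len=0.9020
  (v7,v5,v6) [+-+] → (1.435, 0.2009, 1.19)–(1.435, 0.2009, -0.288037)  len=1.4780

Chained into 1 loop(s):
  loop 1: 8 segments, perimeter = 10.5000
Total perimeter = 10.500


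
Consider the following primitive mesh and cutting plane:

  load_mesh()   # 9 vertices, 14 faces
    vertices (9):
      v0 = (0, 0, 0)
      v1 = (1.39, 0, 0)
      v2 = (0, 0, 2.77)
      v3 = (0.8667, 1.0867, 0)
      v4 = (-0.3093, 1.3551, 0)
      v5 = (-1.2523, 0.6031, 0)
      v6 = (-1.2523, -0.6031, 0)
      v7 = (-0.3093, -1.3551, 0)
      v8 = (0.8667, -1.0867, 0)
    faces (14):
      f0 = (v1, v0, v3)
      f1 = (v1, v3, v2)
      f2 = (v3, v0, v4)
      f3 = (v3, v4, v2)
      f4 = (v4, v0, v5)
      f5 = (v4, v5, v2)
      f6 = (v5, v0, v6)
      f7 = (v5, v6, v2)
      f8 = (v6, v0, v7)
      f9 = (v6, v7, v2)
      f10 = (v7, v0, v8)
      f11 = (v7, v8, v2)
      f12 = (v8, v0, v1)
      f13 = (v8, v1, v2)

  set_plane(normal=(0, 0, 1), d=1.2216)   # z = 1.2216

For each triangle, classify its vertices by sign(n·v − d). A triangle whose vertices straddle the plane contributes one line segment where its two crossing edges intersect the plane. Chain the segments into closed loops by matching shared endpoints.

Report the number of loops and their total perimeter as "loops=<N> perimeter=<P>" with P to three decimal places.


loops=1 perimeter=4.720

Straddling triangles (7 of 14):
  (v1,v3,v2) [--+] → (0.484476, 0.607454, 1.2216)–(0.776995, 0, 1.2216)  len=0.6742
  (v3,v4,v2) [--+] → (-0.172895, 0.757486, 1.2216)–(0.484476, 0.607454, 1.2216)  len=0.6743
  (v4,v5,v2) [--+] → (-0.700022, 0.337126, 1.2216)–(-0.172895, 0.757486, 1.2216)  len=0.6742
  (v5,v6,v2) [--+] → (-0.700022, -0.337126, 1.2216)–(-0.700022, 0.337126, 1.2216)  len=0.6743
  (v6,v7,v2) [--+] → (-0.172895, -0.757486, 1.2216)–(-0.700022, -0.337126, 1.2216)  len=0.6742
  (v7,v8,v2) [--+] → (0.484476, -0.607454, 1.2216)–(-0.172895, -0.757486, 1.2216)  len=0.6743
  (v8,v1,v2) [--+] → (0.776995, 0, 1.2216)–(0.484476, -0.607454, 1.2216)  len=0.6742

Chained into 1 loop(s):
  loop 1: 7 segments, perimeter = 4.7197
Total perimeter = 4.720


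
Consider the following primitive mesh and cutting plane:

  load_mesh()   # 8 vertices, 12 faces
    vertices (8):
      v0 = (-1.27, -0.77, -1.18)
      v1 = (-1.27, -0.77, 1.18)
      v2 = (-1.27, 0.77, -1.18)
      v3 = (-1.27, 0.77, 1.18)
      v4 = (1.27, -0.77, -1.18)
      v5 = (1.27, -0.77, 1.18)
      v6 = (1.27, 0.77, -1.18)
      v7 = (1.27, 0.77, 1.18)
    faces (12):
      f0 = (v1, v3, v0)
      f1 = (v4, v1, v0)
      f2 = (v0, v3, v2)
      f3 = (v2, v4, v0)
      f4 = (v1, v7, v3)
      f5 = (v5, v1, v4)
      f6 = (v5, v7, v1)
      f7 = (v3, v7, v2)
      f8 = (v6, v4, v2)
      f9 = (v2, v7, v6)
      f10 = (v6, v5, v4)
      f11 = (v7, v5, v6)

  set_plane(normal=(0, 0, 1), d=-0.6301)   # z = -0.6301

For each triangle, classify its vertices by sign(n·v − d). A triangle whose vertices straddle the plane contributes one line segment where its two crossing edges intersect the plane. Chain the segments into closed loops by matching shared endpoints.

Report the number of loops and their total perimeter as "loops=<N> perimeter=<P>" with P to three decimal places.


loops=1 perimeter=8.160

Straddling triangles (8 of 12):
  (v1,v3,v0) [++-] → (-1.27, -0.411167, -0.6301)–(-1.27, -0.77, -0.6301)  len=0.3588
  (v4,v1,v0) [-+-] → (0.678158, -0.77, -0.6301)–(-1.27, -0.77, -0.6301)  len=1.9482
  (v0,v3,v2) [-+-] → (-1.27, -0.411167, -0.6301)–(-1.27, 0.77, -0.6301)  len=1.1812
  (v5,v1,v4) [++-] → (0.678158, -0.77, -0.6301)–(1.27, -0.77, -0.6301)  len=0.5918
  (v3,v7,v2) [++-] → (-0.678158, 0.77, -0.6301)–(-1.27, 0.77, -0.6301)  len=0.5918
  (v2,v7,v6) [-+-] → (-0.678158, 0.77, -0.6301)–(1.27, 0.77, -0.6301)  len=1.9482
  (v6,v5,v4) [-+-] → (1.27, 0.411167, -0.6301)–(1.27, -0.77, -0.6301)  len=1.1812
  (v7,v5,v6) [++-] → (1.27, 0.411167, -0.6301)–(1.27, 0.77, -0.6301)  len=0.3588

Chained into 1 loop(s):
  loop 1: 8 segments, perimeter = 8.1600
Total perimeter = 8.160


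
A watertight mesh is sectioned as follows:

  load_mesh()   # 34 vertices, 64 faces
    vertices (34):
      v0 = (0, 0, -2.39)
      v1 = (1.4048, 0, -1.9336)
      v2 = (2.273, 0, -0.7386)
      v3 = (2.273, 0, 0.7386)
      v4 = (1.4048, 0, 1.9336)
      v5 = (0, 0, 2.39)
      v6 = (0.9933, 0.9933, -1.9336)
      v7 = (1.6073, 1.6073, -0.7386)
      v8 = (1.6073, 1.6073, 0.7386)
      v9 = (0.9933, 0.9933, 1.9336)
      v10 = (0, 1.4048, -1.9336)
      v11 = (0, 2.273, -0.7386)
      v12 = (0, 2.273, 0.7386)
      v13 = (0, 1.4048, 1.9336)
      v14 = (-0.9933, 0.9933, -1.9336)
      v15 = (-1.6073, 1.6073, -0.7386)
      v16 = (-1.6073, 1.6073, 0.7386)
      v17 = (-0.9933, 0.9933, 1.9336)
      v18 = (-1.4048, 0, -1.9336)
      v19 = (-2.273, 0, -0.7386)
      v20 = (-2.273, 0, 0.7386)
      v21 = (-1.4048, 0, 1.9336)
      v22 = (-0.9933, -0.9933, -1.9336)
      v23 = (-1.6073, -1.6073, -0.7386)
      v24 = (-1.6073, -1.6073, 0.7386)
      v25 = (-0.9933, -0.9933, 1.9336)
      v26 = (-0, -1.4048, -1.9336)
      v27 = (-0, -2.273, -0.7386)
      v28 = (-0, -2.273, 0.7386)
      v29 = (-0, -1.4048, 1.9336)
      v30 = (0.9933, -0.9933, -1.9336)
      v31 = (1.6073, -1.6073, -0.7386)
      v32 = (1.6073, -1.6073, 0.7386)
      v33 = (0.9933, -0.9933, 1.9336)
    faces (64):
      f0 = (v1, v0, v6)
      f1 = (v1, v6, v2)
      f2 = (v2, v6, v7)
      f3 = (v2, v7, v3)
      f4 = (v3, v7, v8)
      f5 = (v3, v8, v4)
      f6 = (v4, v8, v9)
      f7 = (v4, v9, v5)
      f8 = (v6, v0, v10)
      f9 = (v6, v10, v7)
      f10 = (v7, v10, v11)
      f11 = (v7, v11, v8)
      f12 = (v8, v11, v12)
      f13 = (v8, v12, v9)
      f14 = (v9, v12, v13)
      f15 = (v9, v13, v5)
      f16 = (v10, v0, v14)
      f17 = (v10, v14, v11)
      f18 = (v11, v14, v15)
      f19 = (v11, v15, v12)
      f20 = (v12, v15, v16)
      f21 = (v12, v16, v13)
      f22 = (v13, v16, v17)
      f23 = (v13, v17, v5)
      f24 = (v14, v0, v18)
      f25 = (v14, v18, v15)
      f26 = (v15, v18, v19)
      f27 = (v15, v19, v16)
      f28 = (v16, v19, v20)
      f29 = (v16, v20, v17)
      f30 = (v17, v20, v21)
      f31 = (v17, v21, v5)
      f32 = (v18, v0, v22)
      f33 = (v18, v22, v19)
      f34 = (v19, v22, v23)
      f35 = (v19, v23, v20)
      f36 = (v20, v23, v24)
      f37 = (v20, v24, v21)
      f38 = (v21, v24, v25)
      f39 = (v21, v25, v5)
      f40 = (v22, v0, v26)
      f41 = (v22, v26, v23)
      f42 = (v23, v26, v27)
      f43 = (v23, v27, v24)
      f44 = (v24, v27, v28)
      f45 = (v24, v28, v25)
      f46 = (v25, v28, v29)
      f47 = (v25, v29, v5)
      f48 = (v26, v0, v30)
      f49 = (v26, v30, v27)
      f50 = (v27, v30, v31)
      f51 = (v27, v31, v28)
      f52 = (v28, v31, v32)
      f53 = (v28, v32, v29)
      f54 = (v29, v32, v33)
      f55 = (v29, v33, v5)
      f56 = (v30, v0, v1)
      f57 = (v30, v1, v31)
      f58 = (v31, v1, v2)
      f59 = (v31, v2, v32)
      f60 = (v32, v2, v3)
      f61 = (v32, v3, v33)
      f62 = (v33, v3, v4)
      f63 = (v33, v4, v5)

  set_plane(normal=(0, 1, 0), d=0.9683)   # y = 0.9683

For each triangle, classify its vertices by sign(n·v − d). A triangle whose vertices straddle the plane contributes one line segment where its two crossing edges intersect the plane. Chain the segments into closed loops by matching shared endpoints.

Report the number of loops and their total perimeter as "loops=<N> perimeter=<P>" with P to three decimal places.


Straddling triangles (20 of 64):
  (v1,v0,v6) [--+] → (0.9683, 0.9683, -1.94509)–(1.00366, 0.9683, -1.9336)  len=0.0372
  (v1,v6,v2) [-+-] → (1.00366, 0.9683, -1.9336)–(1.02551, 0.9683, -1.90352)  len=0.0372
  (v2,v6,v7) [-++] → (1.02551, 0.9683, -1.90352)–(1.87196, 0.9683, -0.7386)  len=1.4400
  (v2,v7,v3) [-+-] → (1.87196, 0.9683, -0.7386)–(1.87196, 0.9683, -0.151323)  len=0.5873
  (v3,v7,v8) [-++] → (1.87196, 0.9683, -0.151323)–(1.87196, 0.9683, 0.7386)  len=0.8899
  (v3,v8,v4) [-+-] → (1.87196, 0.9683, 0.7386)–(1.52679, 0.9683, 1.21369)  len=0.5872
  (v4,v8,v9) [-++] → (1.52679, 0.9683, 1.21369)–(1.00366, 0.9683, 1.9336)  len=0.8899
  (v4,v9,v5) [-+-] → (1.00366, 0.9683, 1.9336)–(0.9683, 0.9683, 1.94509)  len=0.0372
  (v6,v0,v10) [+-+] → (0.9683, 0.9683, -1.94509)–(0, 0.9683, -2.07541)  len=0.9770
  (v9,v13,v5) [++-] → (0, 0.9683, 2.07541)–(0.9683, 0.9683, 1.94509)  len=0.9770
  (v10,v0,v14) [+-+] → (0, 0.9683, -2.07541)–(-0.9683, 0.9683, -1.94509)  len=0.9770
  (v13,v17,v5) [++-] → (-0.9683, 0.9683, 1.94509)–(0, 0.9683, 2.07541)  len=0.9770
  (v14,v0,v18) [+--] → (-0.9683, 0.9683, -1.94509)–(-1.00366, 0.9683, -1.9336)  len=0.0372
  (v14,v18,v15) [+-+] → (-1.00366, 0.9683, -1.9336)–(-1.52679, 0.9683, -1.21369)  len=0.8899
  (v15,v18,v19) [+--] → (-1.52679, 0.9683, -1.21369)–(-1.87196, 0.9683, -0.7386)  len=0.5872
  (v15,v19,v16) [+-+] → (-1.87196, 0.9683, -0.7386)–(-1.87196, 0.9683, 0.151323)  len=0.8899
  (v16,v19,v20) [+--] → (-1.87196, 0.9683, 0.151323)–(-1.87196, 0.9683, 0.7386)  len=0.5873
  (v16,v20,v17) [+-+] → (-1.87196, 0.9683, 0.7386)–(-1.02551, 0.9683, 1.90352)  len=1.4400
  (v17,v20,v21) [+--] → (-1.02551, 0.9683, 1.90352)–(-1.00366, 0.9683, 1.9336)  len=0.0372
  (v17,v21,v5) [+--] → (-1.00366, 0.9683, 1.9336)–(-0.9683, 0.9683, 1.94509)  len=0.0372

Chained into 1 loop(s):
  loop 1: 20 segments, perimeter = 12.9198
Total perimeter = 12.920

loops=1 perimeter=12.920


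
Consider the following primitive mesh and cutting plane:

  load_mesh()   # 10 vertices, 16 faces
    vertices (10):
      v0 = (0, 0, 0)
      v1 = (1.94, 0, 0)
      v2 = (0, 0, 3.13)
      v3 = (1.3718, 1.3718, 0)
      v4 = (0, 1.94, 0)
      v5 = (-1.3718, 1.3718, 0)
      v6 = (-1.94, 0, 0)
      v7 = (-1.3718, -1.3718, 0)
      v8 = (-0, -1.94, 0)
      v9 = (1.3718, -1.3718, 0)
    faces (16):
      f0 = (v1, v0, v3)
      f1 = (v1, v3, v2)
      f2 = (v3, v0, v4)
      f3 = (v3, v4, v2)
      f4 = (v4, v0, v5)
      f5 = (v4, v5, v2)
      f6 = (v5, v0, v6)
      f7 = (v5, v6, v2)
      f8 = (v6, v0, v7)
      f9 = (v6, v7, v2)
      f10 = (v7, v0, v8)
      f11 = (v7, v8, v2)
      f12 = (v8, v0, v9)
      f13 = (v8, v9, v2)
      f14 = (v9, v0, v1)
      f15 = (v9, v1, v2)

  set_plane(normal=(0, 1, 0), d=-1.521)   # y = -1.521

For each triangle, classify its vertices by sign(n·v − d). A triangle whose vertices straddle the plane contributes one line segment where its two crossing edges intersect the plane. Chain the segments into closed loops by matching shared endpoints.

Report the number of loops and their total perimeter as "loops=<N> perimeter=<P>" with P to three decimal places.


Straddling triangles (4 of 16):
  (v7,v0,v8) [++-] → (0, -1.521, 0)–(-1.01159, -1.521, 0)  len=1.0116
  (v7,v8,v2) [+-+] → (-1.01159, -1.521, 0)–(0, -1.521, 0.676015)  len=1.2167
  (v8,v0,v9) [-++] → (0, -1.521, 0)–(1.01159, -1.521, 0)  len=1.0116
  (v8,v9,v2) [-++] → (1.01159, -1.521, 0)–(0, -1.521, 0.676015)  len=1.2167

Chained into 1 loop(s):
  loop 1: 4 segments, perimeter = 4.4565
Total perimeter = 4.457

loops=1 perimeter=4.457


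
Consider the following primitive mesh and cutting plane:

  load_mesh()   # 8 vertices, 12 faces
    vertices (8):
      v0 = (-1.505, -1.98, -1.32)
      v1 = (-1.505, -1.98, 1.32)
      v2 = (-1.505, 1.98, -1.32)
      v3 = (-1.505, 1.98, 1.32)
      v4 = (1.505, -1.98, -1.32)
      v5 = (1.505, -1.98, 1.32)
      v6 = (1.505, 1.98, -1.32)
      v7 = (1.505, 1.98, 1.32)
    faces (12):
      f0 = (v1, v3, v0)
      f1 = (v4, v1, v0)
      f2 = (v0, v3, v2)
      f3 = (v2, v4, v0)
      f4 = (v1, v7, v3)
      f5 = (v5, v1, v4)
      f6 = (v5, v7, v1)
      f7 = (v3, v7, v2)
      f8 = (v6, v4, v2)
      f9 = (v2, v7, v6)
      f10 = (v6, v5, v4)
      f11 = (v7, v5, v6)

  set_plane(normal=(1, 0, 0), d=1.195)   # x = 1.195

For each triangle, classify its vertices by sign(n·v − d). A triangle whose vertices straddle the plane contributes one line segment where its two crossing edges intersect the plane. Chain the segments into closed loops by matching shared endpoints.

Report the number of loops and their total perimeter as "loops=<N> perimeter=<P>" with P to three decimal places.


loops=1 perimeter=13.200

Straddling triangles (8 of 12):
  (v4,v1,v0) [+--] → (1.195, -1.98, -1.04811)–(1.195, -1.98, -1.32)  len=0.2719
  (v2,v4,v0) [-+-] → (1.195, -1.57216, -1.32)–(1.195, -1.98, -1.32)  len=0.4078
  (v1,v7,v3) [-+-] → (1.195, 1.57216, 1.32)–(1.195, 1.98, 1.32)  len=0.4078
  (v5,v1,v4) [+-+] → (1.195, -1.98, 1.32)–(1.195, -1.98, -1.04811)  len=2.3681
  (v5,v7,v1) [++-] → (1.195, 1.57216, 1.32)–(1.195, -1.98, 1.32)  len=3.5522
  (v3,v7,v2) [-+-] → (1.195, 1.98, 1.32)–(1.195, 1.98, 1.04811)  len=0.2719
  (v6,v4,v2) [++-] → (1.195, -1.57216, -1.32)–(1.195, 1.98, -1.32)  len=3.5522
  (v2,v7,v6) [-++] → (1.195, 1.98, 1.04811)–(1.195, 1.98, -1.32)  len=2.3681

Chained into 1 loop(s):
  loop 1: 8 segments, perimeter = 13.2000
Total perimeter = 13.200


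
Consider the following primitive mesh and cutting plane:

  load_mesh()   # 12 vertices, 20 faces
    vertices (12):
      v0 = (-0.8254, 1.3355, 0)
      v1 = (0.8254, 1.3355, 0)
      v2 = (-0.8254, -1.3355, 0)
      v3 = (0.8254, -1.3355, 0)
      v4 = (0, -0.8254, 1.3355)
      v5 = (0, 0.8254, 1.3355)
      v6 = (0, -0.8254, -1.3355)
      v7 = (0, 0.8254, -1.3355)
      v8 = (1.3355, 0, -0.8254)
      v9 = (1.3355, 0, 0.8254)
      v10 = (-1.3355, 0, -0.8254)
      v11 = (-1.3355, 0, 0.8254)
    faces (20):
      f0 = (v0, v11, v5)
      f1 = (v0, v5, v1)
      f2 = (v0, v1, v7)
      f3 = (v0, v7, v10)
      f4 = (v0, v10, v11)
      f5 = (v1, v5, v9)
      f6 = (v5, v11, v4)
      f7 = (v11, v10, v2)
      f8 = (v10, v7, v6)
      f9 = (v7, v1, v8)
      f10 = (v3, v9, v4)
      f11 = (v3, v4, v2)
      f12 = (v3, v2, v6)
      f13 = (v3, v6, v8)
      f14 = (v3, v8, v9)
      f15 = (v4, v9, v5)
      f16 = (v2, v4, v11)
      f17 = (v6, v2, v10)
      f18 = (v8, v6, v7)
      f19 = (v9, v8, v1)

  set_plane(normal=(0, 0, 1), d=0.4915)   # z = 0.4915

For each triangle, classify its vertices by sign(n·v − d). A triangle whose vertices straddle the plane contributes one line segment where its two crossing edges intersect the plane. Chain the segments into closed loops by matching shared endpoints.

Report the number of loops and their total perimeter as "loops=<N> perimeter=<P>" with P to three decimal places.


Straddling triangles (10 of 20):
  (v0,v11,v5) [-++] → (-1.12915, 0.540251, 0.4915)–(-0.521631, 1.14777, 0.4915)  len=0.8592
  (v0,v5,v1) [-+-] → (-0.521631, 1.14777, 0.4915)–(0.521631, 1.14777, 0.4915)  len=1.0433
  (v0,v10,v11) [--+] → (-1.3355, 0, 0.4915)–(-1.12915, 0.540251, 0.4915)  len=0.5783
  (v1,v5,v9) [-++] → (0.521631, 1.14777, 0.4915)–(1.12915, 0.540251, 0.4915)  len=0.8592
  (v11,v10,v2) [+--] → (-1.3355, 0, 0.4915)–(-1.12915, -0.540251, 0.4915)  len=0.5783
  (v3,v9,v4) [-++] → (1.12915, -0.540251, 0.4915)–(0.521631, -1.14777, 0.4915)  len=0.8592
  (v3,v4,v2) [-+-] → (0.521631, -1.14777, 0.4915)–(-0.521631, -1.14777, 0.4915)  len=1.0433
  (v3,v8,v9) [--+] → (1.3355, 0, 0.4915)–(1.12915, -0.540251, 0.4915)  len=0.5783
  (v2,v4,v11) [-++] → (-0.521631, -1.14777, 0.4915)–(-1.12915, -0.540251, 0.4915)  len=0.8592
  (v9,v8,v1) [+--] → (1.3355, 0, 0.4915)–(1.12915, 0.540251, 0.4915)  len=0.5783

Chained into 1 loop(s):
  loop 1: 10 segments, perimeter = 7.8364
Total perimeter = 7.836

loops=1 perimeter=7.836


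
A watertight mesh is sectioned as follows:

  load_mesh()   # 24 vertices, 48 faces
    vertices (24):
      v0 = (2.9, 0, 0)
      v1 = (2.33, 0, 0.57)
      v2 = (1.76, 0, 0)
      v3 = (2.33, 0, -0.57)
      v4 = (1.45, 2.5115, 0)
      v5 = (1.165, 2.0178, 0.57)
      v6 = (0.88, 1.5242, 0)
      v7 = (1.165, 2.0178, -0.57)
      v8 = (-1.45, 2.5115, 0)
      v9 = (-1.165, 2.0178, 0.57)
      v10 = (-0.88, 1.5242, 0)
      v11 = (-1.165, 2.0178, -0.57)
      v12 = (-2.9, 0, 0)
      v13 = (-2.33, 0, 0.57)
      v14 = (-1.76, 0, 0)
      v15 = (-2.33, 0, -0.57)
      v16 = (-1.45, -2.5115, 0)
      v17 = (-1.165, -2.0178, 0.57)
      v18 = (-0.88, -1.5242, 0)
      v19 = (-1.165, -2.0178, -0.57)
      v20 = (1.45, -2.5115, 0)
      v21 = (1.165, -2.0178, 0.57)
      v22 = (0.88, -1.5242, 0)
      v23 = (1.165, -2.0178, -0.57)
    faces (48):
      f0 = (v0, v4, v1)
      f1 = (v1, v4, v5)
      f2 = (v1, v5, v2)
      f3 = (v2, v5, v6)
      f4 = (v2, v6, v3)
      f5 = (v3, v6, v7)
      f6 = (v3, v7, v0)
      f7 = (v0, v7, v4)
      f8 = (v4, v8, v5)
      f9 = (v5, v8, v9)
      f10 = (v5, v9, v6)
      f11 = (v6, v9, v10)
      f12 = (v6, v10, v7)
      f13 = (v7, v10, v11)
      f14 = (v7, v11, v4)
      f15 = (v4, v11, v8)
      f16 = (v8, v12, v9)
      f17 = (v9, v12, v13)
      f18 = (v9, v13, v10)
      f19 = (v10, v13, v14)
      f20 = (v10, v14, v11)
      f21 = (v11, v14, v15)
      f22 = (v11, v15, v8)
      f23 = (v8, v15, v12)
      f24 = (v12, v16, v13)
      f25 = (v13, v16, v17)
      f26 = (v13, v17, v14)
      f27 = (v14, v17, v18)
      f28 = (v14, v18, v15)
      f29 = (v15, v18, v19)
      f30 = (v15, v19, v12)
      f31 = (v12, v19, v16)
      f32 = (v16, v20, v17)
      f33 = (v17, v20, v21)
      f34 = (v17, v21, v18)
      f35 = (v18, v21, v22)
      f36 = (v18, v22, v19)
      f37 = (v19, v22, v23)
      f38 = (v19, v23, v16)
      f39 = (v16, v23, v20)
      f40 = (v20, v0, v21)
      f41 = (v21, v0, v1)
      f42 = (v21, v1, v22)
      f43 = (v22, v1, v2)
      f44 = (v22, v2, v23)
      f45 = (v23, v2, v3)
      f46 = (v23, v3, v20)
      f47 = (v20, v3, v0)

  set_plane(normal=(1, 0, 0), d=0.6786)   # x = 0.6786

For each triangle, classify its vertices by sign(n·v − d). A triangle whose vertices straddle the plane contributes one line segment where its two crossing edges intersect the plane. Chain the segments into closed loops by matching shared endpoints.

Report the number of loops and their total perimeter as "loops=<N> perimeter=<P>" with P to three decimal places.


Straddling triangles (16 of 48):
  (v4,v8,v5) [+-+] → (0.6786, 2.5115, 0)–(0.6786, 2.10963, 0.463978)  len=0.6138
  (v5,v8,v9) [+--] → (0.6786, 2.10963, 0.463978)–(0.6786, 2.0178, 0.57)  len=0.1403
  (v5,v9,v6) [+-+] → (0.6786, 2.0178, 0.57)–(0.6786, 1.57281, 0.0561359)  len=0.6798
  (v6,v9,v10) [+--] → (0.6786, 1.57281, 0.0561359)–(0.6786, 1.5242, 0)  len=0.0743
  (v6,v10,v7) [+-+] → (0.6786, 1.5242, 0)–(0.6786, 1.9004, -0.434426)  len=0.5747
  (v7,v10,v11) [+--] → (0.6786, 1.9004, -0.434426)–(0.6786, 2.0178, -0.57)  len=0.1793
  (v7,v11,v4) [+-+] → (0.6786, 2.0178, -0.57)–(0.6786, 2.36586, -0.168145)  len=0.5316
  (v4,v11,v8) [+--] → (0.6786, 2.36586, -0.168145)–(0.6786, 2.5115, 0)  len=0.2224
  (v16,v20,v17) [-+-] → (0.6786, -2.5115, 0)–(0.6786, -2.36586, 0.168145)  len=0.2224
  (v17,v20,v21) [-++] → (0.6786, -2.36586, 0.168145)–(0.6786, -2.0178, 0.57)  len=0.5316
  (v17,v21,v18) [-+-] → (0.6786, -2.0178, 0.57)–(0.6786, -1.9004, 0.434426)  len=0.1793
  (v18,v21,v22) [-++] → (0.6786, -1.9004, 0.434426)–(0.6786, -1.5242, 0)  len=0.5747
  (v18,v22,v19) [-+-] → (0.6786, -1.5242, 0)–(0.6786, -1.57281, -0.0561359)  len=0.0743
  (v19,v22,v23) [-++] → (0.6786, -1.57281, -0.0561359)–(0.6786, -2.0178, -0.57)  len=0.6798
  (v19,v23,v16) [-+-] → (0.6786, -2.0178, -0.57)–(0.6786, -2.10963, -0.463978)  len=0.1403
  (v16,v23,v20) [-++] → (0.6786, -2.10963, -0.463978)–(0.6786, -2.5115, 0)  len=0.6138

Chained into 2 loop(s):
  loop 1: 8 segments, perimeter = 3.0162
  loop 2: 8 segments, perimeter = 3.0162
Total perimeter = 6.032

loops=2 perimeter=6.032


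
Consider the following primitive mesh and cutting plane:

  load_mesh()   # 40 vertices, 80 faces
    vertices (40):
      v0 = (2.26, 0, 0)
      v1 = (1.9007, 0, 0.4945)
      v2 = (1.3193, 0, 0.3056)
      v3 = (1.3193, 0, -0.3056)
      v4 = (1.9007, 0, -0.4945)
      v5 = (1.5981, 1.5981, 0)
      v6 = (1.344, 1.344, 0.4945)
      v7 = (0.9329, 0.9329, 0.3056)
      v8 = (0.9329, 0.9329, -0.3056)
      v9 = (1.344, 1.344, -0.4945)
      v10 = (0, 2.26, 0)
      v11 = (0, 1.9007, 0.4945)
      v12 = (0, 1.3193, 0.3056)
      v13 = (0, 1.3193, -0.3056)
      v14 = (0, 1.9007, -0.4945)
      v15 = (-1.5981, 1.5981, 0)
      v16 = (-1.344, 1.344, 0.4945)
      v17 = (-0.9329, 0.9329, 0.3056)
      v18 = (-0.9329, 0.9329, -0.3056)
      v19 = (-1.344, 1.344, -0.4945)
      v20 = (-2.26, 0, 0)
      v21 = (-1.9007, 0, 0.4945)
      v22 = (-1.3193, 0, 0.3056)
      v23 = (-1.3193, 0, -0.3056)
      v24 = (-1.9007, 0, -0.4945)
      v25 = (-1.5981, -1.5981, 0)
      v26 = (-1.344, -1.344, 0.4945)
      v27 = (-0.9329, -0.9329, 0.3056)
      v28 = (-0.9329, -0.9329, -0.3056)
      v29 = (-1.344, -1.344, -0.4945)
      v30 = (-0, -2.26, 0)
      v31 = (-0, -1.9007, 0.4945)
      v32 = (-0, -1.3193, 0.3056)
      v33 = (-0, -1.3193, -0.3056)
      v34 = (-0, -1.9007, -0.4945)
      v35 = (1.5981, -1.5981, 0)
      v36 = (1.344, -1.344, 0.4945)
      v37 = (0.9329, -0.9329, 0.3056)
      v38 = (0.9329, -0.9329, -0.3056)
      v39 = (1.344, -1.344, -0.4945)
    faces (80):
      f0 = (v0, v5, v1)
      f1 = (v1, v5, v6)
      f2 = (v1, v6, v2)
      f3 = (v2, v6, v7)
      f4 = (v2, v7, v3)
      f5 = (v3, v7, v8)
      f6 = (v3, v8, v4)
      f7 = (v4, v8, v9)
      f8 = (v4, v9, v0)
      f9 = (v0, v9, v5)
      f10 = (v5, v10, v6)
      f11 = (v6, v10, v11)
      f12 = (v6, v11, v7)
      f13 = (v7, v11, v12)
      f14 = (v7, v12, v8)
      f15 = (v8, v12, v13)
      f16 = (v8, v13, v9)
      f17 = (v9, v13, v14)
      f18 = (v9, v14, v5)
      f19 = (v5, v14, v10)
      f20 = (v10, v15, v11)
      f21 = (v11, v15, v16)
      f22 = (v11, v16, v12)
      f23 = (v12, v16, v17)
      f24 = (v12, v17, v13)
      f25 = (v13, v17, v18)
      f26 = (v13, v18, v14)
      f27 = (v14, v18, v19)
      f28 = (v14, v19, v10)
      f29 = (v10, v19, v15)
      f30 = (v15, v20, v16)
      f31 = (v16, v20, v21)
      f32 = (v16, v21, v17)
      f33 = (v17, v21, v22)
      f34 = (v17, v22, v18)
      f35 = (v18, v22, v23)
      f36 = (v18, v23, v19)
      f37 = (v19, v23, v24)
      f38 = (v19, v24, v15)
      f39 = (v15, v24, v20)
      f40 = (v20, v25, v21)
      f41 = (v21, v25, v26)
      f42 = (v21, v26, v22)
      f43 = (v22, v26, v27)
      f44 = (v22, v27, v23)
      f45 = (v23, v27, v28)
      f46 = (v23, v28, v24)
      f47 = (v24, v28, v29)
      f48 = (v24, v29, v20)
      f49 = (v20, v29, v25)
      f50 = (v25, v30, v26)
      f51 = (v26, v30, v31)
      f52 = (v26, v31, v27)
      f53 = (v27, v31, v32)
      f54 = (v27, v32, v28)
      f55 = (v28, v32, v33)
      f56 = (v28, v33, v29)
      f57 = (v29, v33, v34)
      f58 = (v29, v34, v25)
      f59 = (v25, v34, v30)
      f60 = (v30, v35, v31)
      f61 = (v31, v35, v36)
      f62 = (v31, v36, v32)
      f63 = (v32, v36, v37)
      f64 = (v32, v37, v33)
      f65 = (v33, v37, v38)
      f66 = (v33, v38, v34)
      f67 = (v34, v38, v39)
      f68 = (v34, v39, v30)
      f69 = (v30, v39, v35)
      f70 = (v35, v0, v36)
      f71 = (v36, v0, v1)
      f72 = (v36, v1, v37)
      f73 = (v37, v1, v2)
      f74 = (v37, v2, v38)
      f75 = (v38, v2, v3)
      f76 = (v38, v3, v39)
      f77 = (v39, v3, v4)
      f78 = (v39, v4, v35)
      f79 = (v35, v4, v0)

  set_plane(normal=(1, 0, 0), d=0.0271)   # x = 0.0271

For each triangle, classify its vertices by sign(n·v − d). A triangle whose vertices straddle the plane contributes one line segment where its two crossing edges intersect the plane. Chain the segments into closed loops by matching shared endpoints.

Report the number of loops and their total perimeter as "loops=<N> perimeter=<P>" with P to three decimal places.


Straddling triangles (20 of 80):
  (v5,v10,v6) [+-+] → (0.0271, 2.24878, 0)–(0.0271, 2.24153, 0.00997094)  len=0.0123
  (v6,v10,v11) [+--] → (0.0271, 2.24153, 0.00997094)–(0.0271, 1.88947, 0.4945)  len=0.5989
  (v6,v11,v7) [+-+] → (0.0271, 1.88947, 0.4945)–(0.0271, 1.87259, 0.489013)  len=0.0178
  (v7,v11,v12) [+--] → (0.0271, 1.87259, 0.489013)–(0.0271, 1.30808, 0.3056)  len=0.5936
  (v7,v12,v8) [+-+] → (0.0271, 1.30808, 0.3056)–(0.0271, 1.30808, 0.287845)  len=0.0178
  (v8,v12,v13) [+--] → (0.0271, 1.30808, 0.287845)–(0.0271, 1.30808, -0.3056)  len=0.5934
  (v8,v13,v9) [+-+] → (0.0271, 1.30808, -0.3056)–(0.0271, 1.3198, -0.309409)  len=0.0123
  (v9,v13,v14) [+--] → (0.0271, 1.3198, -0.309409)–(0.0271, 1.88947, -0.4945)  len=0.5990
  (v9,v14,v5) [+-+] → (0.0271, 1.88947, -0.4945)–(0.0271, 1.89557, -0.486114)  len=0.0104
  (v5,v14,v10) [+--] → (0.0271, 1.89557, -0.486114)–(0.0271, 2.24878, 0)  len=0.6009
  (v30,v35,v31) [-+-] → (0.0271, -2.24878, 0)–(0.0271, -1.89557, 0.486114)  len=0.6009
  (v31,v35,v36) [-++] → (0.0271, -1.89557, 0.486114)–(0.0271, -1.88947, 0.4945)  len=0.0104
  (v31,v36,v32) [-+-] → (0.0271, -1.88947, 0.4945)–(0.0271, -1.3198, 0.309409)  len=0.5990
  (v32,v36,v37) [-++] → (0.0271, -1.3198, 0.309409)–(0.0271, -1.30808, 0.3056)  len=0.0123
  (v32,v37,v33) [-+-] → (0.0271, -1.30808, 0.3056)–(0.0271, -1.30808, -0.287845)  len=0.5934
  (v33,v37,v38) [-++] → (0.0271, -1.30808, -0.287845)–(0.0271, -1.30808, -0.3056)  len=0.0178
  (v33,v38,v34) [-+-] → (0.0271, -1.30808, -0.3056)–(0.0271, -1.87259, -0.489013)  len=0.5936
  (v34,v38,v39) [-++] → (0.0271, -1.87259, -0.489013)–(0.0271, -1.88947, -0.4945)  len=0.0178
  (v34,v39,v30) [-+-] → (0.0271, -1.88947, -0.4945)–(0.0271, -2.24153, -0.00997094)  len=0.5989
  (v30,v39,v35) [-++] → (0.0271, -2.24153, -0.00997094)–(0.0271, -2.24878, 0)  len=0.0123

Chained into 2 loop(s):
  loop 1: 10 segments, perimeter = 3.0563
  loop 2: 10 segments, perimeter = 3.0563
Total perimeter = 6.113

loops=2 perimeter=6.113


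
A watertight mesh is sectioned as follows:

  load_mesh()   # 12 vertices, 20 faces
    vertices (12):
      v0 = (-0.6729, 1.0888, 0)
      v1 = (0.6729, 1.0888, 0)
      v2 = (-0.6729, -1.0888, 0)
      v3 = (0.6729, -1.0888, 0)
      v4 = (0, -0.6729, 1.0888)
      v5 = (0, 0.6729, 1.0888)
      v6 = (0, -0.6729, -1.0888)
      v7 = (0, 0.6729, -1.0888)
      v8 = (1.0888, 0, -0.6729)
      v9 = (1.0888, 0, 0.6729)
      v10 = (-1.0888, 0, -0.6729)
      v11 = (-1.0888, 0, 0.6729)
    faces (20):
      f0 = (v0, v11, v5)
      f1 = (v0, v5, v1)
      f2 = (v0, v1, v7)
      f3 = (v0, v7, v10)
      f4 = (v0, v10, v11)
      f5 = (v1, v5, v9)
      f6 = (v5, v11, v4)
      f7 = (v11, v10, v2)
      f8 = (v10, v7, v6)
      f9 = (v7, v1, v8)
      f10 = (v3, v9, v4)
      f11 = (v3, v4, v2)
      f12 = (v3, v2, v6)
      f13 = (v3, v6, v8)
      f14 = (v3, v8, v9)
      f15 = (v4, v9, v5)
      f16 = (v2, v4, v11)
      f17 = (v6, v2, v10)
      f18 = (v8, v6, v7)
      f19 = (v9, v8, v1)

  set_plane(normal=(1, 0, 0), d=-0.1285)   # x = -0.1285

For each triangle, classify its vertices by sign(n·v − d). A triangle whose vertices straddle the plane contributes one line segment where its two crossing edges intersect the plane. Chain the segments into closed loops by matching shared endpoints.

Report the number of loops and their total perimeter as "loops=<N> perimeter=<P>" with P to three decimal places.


loops=1 perimeter=7.044

Straddling triangles (10 of 20):
  (v0,v11,v5) [--+] → (-0.1285, 0.593484, 1.03972)–(-0.1285, 0.752322, 0.880878)  len=0.2246
  (v0,v5,v1) [-++] → (-0.1285, 0.752322, 0.880878)–(-0.1285, 1.0888, 0)  len=0.9430
  (v0,v1,v7) [-++] → (-0.1285, 1.0888, 0)–(-0.1285, 0.752322, -0.880878)  len=0.9430
  (v0,v7,v10) [-+-] → (-0.1285, 0.752322, -0.880878)–(-0.1285, 0.593484, -1.03972)  len=0.2246
  (v5,v11,v4) [+-+] → (-0.1285, 0.593484, 1.03972)–(-0.1285, -0.593484, 1.03972)  len=1.1870
  (v10,v7,v6) [-++] → (-0.1285, 0.593484, -1.03972)–(-0.1285, -0.593484, -1.03972)  len=1.1870
  (v3,v4,v2) [++-] → (-0.1285, -0.752322, 0.880878)–(-0.1285, -1.0888, 0)  len=0.9430
  (v3,v2,v6) [+-+] → (-0.1285, -1.0888, 0)–(-0.1285, -0.752322, -0.880878)  len=0.9430
  (v2,v4,v11) [-+-] → (-0.1285, -0.752322, 0.880878)–(-0.1285, -0.593484, 1.03972)  len=0.2246
  (v6,v2,v10) [+--] → (-0.1285, -0.752322, -0.880878)–(-0.1285, -0.593484, -1.03972)  len=0.2246

Chained into 1 loop(s):
  loop 1: 10 segments, perimeter = 7.0443
Total perimeter = 7.044


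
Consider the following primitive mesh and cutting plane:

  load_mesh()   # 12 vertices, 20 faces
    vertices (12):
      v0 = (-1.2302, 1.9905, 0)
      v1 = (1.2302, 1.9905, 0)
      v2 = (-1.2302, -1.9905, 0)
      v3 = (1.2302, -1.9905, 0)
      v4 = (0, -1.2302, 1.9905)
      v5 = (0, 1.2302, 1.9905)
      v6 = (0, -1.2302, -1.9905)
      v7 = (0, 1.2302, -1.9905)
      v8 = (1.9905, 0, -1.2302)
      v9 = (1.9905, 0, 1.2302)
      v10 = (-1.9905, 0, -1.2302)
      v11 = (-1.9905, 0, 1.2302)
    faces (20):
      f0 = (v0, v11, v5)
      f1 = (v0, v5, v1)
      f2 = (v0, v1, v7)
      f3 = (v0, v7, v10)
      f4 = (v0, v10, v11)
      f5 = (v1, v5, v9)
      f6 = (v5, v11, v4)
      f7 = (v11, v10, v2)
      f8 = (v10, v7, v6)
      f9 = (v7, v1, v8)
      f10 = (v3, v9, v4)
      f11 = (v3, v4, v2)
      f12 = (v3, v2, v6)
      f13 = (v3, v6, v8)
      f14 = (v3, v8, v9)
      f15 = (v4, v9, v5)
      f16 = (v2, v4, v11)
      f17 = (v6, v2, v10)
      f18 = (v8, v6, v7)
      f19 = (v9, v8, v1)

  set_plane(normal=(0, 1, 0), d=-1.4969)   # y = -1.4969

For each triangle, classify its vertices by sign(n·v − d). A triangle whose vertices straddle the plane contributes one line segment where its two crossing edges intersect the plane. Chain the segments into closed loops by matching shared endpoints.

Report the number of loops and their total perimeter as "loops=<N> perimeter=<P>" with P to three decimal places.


loops=1 perimeter=8.531

Straddling triangles (8 of 20):
  (v11,v10,v2) [++-] → (-1.41874, -1.4969, -0.305062)–(-1.41874, -1.4969, 0.305062)  len=0.6101
  (v3,v9,v4) [-++] → (1.41874, -1.4969, 0.305062)–(0.431533, -1.4969, 1.29227)  len=1.3961
  (v3,v4,v2) [-+-] → (0.431533, -1.4969, 1.29227)–(-0.431533, -1.4969, 1.29227)  len=0.8631
  (v3,v2,v6) [--+] → (-0.431533, -1.4969, -1.29227)–(0.431533, -1.4969, -1.29227)  len=0.8631
  (v3,v6,v8) [-++] → (0.431533, -1.4969, -1.29227)–(1.41874, -1.4969, -0.305062)  len=1.3961
  (v3,v8,v9) [-++] → (1.41874, -1.4969, -0.305062)–(1.41874, -1.4969, 0.305062)  len=0.6101
  (v2,v4,v11) [-++] → (-0.431533, -1.4969, 1.29227)–(-1.41874, -1.4969, 0.305062)  len=1.3961
  (v6,v2,v10) [+-+] → (-0.431533, -1.4969, -1.29227)–(-1.41874, -1.4969, -0.305062)  len=1.3961

Chained into 1 loop(s):
  loop 1: 8 segments, perimeter = 8.5309
Total perimeter = 8.531
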